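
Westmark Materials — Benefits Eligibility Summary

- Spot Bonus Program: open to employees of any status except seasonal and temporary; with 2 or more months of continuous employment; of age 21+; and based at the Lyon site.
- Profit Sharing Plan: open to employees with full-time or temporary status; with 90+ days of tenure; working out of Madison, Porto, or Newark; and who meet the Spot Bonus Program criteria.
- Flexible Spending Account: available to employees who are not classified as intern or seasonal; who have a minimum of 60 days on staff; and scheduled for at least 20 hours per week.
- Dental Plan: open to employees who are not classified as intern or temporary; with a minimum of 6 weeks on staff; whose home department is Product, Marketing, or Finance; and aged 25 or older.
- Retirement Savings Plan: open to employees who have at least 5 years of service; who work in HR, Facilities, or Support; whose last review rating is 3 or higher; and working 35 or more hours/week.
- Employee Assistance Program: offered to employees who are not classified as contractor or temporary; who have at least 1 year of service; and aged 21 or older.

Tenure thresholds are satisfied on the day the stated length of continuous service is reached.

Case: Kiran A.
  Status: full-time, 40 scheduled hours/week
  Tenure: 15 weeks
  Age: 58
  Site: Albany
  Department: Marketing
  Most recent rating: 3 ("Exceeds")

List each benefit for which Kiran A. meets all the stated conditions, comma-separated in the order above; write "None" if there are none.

Spot Bonus Program — status full-time ✓ (not excluded); service 15 weeks ≥ 2 months (≈60 days) ✓; age 58 ≥ 21 ✓; site Albany ✗ (not Lyon) → not eligible.
Profit Sharing Plan — status full-time ✓; service 15 weeks ≥ 90 days ✓; site Albany ✗ (not Madison, Porto, or Newark) → not eligible.
Flexible Spending Account — status full-time ✓ (not excluded); service 15 weeks ≥ 60 days ✓; 40 hrs/wk ≥ 20 ✓ → eligible.
Dental Plan — status full-time ✓ (not excluded); service 15 weeks ≥ 6 weeks ✓; dept Marketing ✓; age 58 ≥ 25 ✓ → eligible.
Retirement Savings Plan — service 15 weeks < 5 years (≈1825 days) ✗ → not eligible.
Employee Assistance Program — status full-time ✓ (not excluded); service 15 weeks < 1 year (≈365 days) ✗ → not eligible.

Flexible Spending Account, Dental Plan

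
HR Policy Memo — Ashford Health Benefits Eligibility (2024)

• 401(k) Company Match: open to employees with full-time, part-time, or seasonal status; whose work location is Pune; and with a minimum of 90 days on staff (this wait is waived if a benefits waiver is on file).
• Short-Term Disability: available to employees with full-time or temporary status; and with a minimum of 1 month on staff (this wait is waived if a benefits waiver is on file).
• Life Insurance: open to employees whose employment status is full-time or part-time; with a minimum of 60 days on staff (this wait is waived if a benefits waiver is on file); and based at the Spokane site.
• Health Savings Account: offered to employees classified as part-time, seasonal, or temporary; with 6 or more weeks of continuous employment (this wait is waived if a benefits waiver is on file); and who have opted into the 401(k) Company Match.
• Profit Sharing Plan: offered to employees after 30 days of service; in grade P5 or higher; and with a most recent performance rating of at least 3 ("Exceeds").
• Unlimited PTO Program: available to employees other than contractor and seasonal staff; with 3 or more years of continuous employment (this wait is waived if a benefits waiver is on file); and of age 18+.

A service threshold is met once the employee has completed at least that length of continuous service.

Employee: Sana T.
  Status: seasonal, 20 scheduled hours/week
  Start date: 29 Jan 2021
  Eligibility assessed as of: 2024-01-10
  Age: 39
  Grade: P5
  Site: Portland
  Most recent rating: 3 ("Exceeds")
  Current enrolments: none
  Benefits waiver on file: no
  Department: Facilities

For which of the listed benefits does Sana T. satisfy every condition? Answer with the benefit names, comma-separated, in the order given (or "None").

Profit Sharing Plan

Service from 29 Jan 2021 to 2024-01-10: 1076 days.
401(k) Company Match — status seasonal ✓; site Portland ✗ (not Pune) → not eligible.
Short-Term Disability — status seasonal ✗ (requires full-time or temporary) → not eligible.
Life Insurance — status seasonal ✗ (requires full-time or part-time) → not eligible.
Health Savings Account — status seasonal ✓; no waiver, service 1076 days ≥ 6 weeks (≈42 days) ✓; not enrolled in 401(k) Company Match ✗ → not eligible.
Profit Sharing Plan — service 1076 days ≥ 30 days ✓; grade P5 ≥ P5 ✓; rating 3 ≥ 3 ✓ → eligible.
Unlimited PTO Program — status seasonal ✗ (excluded) → not eligible.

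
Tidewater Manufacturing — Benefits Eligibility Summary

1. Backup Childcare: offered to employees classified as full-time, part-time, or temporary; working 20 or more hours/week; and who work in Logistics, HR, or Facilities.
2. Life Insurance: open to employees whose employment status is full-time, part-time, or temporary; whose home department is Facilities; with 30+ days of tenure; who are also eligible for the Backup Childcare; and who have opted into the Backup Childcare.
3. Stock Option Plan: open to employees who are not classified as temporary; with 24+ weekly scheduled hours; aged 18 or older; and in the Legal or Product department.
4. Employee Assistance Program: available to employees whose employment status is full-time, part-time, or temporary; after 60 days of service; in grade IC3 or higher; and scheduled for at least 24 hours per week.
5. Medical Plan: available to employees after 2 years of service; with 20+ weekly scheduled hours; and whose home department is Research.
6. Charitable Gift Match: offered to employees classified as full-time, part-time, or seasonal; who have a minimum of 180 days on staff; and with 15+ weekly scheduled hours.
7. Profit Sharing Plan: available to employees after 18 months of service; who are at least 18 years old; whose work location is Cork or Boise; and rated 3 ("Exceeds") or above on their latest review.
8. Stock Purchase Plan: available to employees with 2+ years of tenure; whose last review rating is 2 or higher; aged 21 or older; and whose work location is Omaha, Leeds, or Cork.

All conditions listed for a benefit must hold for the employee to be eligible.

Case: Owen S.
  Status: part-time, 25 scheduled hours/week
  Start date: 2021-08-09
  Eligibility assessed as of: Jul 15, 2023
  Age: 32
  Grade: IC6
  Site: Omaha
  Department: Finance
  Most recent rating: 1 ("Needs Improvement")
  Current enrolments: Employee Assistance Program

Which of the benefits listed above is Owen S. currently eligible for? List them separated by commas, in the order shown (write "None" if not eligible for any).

Employee Assistance Program, Charitable Gift Match

Service from 2021-08-09 to Jul 15, 2023: 705 days.
Backup Childcare — status part-time ✓; 25 hrs/wk ≥ 20 ✓; dept Finance ✗ → not eligible.
Life Insurance — status part-time ✓; dept Finance ✗ → not eligible.
Stock Option Plan — status part-time ✓ (not excluded); 25 hrs/wk ≥ 24 ✓; age 32 ≥ 18 ✓; dept Finance ✗ → not eligible.
Employee Assistance Program — status part-time ✓; service 705 days ≥ 60 days ✓; grade IC6 ≥ IC3 ✓; 25 hrs/wk ≥ 24 ✓ → eligible.
Medical Plan — service 705 days < 2 years (≈730 days) ✗ → not eligible.
Charitable Gift Match — status part-time ✓; service 705 days ≥ 180 days ✓; 25 hrs/wk ≥ 15 ✓ → eligible.
Profit Sharing Plan — service 705 days ≥ 18 months (≈540 days) ✓; age 32 ≥ 18 ✓; site Omaha ✗ (not Cork or Boise) → not eligible.
Stock Purchase Plan — service 705 days < 2 years (≈730 days) ✗ → not eligible.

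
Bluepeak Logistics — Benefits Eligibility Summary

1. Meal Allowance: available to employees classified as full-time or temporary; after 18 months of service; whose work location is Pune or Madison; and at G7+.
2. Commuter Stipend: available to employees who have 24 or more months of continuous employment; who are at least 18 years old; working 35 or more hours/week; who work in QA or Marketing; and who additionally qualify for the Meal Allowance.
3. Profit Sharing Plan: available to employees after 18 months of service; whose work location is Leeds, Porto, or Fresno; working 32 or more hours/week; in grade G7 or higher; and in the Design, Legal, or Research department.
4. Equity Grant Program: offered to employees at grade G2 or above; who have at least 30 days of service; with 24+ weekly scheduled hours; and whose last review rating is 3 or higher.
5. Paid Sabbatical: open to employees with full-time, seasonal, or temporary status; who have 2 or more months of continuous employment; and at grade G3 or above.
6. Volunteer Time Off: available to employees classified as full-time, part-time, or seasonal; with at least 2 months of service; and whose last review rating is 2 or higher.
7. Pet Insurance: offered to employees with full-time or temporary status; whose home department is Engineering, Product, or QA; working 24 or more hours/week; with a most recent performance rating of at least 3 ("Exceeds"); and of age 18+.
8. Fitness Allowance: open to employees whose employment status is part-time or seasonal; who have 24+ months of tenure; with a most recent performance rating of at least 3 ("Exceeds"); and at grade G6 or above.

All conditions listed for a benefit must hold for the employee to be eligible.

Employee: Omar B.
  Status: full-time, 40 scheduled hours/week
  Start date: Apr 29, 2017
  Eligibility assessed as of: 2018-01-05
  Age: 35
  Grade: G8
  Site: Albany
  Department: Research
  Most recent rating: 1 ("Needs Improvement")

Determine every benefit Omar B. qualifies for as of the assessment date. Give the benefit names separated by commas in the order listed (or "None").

Service from Apr 29, 2017 to 2018-01-05: 251 days.
Meal Allowance — status full-time ✓; service 251 days < 18 months (≈540 days) ✗ → not eligible.
Commuter Stipend — service 251 days < 24 months (≈720 days) ✗ → not eligible.
Profit Sharing Plan — service 251 days < 18 months (≈540 days) ✗ → not eligible.
Equity Grant Program — grade G8 ≥ G2 ✓; service 251 days ≥ 30 days ✓; 40 hrs/wk ≥ 24 ✓; rating 1 < 3 ✗ → not eligible.
Paid Sabbatical — status full-time ✓; service 251 days ≥ 2 months (≈60 days) ✓; grade G8 ≥ G3 ✓ → eligible.
Volunteer Time Off — status full-time ✓; service 251 days ≥ 2 months (≈60 days) ✓; rating 1 < 2 ✗ → not eligible.
Pet Insurance — status full-time ✓; dept Research ✗ → not eligible.
Fitness Allowance — status full-time ✗ (requires part-time or seasonal) → not eligible.

Paid Sabbatical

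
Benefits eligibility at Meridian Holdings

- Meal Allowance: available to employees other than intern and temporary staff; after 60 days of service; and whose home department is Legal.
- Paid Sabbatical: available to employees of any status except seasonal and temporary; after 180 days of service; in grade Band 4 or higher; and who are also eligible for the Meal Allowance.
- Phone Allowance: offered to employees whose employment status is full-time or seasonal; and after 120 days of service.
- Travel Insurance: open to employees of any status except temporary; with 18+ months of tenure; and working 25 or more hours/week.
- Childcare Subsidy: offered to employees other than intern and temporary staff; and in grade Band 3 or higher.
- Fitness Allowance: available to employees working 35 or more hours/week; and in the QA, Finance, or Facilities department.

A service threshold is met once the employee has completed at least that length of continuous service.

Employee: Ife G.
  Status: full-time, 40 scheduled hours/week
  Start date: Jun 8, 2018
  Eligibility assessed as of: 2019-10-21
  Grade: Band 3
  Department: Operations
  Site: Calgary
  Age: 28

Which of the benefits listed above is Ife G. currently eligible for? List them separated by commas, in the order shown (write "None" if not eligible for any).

Phone Allowance, Childcare Subsidy

Service from Jun 8, 2018 to 2019-10-21: 500 days.
Meal Allowance — status full-time ✓ (not excluded); service 500 days ≥ 60 days ✓; dept Operations ✗ → not eligible.
Paid Sabbatical — status full-time ✓ (not excluded); service 500 days ≥ 180 days ✓; grade Band 3 < Band 4 ✗ → not eligible.
Phone Allowance — status full-time ✓; service 500 days ≥ 120 days ✓ → eligible.
Travel Insurance — status full-time ✓ (not excluded); service 500 days < 18 months (≈540 days) ✗ → not eligible.
Childcare Subsidy — status full-time ✓ (not excluded); grade Band 3 ≥ Band 3 ✓ → eligible.
Fitness Allowance — 40 hrs/wk ≥ 35 ✓; dept Operations ✗ → not eligible.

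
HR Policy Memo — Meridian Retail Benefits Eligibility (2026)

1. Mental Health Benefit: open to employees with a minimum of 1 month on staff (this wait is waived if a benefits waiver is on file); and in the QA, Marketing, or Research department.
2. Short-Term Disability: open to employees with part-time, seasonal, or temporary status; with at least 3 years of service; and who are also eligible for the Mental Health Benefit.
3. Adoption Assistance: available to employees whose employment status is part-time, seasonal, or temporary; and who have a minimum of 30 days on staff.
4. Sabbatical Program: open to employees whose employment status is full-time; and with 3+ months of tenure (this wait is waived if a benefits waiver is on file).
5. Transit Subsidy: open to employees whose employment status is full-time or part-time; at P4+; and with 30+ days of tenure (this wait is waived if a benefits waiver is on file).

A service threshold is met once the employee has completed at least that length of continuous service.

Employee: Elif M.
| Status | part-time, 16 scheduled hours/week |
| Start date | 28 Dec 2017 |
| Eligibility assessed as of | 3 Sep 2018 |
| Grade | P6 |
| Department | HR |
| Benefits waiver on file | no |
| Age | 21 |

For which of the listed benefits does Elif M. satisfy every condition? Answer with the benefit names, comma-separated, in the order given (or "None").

Service from 28 Dec 2017 to 3 Sep 2018: 249 days.
Mental Health Benefit — no waiver, service 249 days ≥ 1 month (≈30 days) ✓; dept HR ✗ → not eligible.
Short-Term Disability — status part-time ✓; service 249 days < 3 years (≈1095 days) ✗ → not eligible.
Adoption Assistance — status part-time ✓; service 249 days ≥ 30 days ✓ → eligible.
Sabbatical Program — status part-time ✗ (requires full-time) → not eligible.
Transit Subsidy — status part-time ✓; grade P6 ≥ P4 ✓; no waiver, service 249 days ≥ 30 days ✓ → eligible.

Adoption Assistance, Transit Subsidy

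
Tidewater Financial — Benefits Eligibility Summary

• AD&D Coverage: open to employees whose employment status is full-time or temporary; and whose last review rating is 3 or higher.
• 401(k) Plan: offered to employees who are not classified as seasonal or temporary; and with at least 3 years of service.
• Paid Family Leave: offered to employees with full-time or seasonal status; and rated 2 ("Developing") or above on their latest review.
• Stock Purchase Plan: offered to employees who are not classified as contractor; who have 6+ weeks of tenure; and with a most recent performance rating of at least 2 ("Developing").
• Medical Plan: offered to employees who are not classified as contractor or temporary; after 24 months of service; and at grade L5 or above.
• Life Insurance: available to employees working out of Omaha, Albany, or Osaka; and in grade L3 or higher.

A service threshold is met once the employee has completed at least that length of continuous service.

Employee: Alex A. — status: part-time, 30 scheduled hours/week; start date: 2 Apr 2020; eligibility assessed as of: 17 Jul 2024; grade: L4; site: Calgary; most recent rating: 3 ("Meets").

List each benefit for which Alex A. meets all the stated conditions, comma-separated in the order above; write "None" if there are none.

Service from 2 Apr 2020 to 17 Jul 2024: 1567 days.
AD&D Coverage — status part-time ✗ (requires full-time or temporary) → not eligible.
401(k) Plan — status part-time ✓ (not excluded); service 1567 days ≥ 3 years (≈1095 days) ✓ → eligible.
Paid Family Leave — status part-time ✗ (requires full-time or seasonal) → not eligible.
Stock Purchase Plan — status part-time ✓ (not excluded); service 1567 days ≥ 6 weeks (≈42 days) ✓; rating 3 ≥ 2 ✓ → eligible.
Medical Plan — status part-time ✓ (not excluded); service 1567 days ≥ 24 months (≈720 days) ✓; grade L4 < L5 ✗ → not eligible.
Life Insurance — site Calgary ✗ (not Omaha, Albany, or Osaka) → not eligible.

401(k) Plan, Stock Purchase Plan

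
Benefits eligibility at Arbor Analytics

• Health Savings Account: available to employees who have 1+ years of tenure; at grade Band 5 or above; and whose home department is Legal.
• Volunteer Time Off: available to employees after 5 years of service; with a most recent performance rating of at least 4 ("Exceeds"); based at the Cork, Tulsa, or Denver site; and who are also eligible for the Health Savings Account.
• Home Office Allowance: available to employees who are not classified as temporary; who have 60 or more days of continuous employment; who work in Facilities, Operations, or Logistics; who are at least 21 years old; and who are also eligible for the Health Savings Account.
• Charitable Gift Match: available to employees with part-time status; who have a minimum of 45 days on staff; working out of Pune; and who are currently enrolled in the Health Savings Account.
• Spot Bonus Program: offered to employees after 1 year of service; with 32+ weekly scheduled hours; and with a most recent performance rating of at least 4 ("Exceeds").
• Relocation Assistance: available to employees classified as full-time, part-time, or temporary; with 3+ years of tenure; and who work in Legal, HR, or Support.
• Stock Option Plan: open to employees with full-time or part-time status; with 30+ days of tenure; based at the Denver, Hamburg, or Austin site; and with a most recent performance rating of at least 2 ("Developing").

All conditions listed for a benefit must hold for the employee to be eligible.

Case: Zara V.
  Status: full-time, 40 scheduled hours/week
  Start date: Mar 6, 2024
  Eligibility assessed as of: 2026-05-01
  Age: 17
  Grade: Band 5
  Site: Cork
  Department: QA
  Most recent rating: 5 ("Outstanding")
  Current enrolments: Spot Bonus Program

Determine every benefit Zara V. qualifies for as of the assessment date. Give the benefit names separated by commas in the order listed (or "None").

Service from Mar 6, 2024 to 2026-05-01: 786 days.
Health Savings Account — service 786 days ≥ 1 year (≈365 days) ✓; grade Band 5 ≥ Band 5 ✓; dept QA ✗ → not eligible.
Volunteer Time Off — service 786 days < 5 years (≈1825 days) ✗ → not eligible.
Home Office Allowance — status full-time ✓ (not excluded); service 786 days ≥ 60 days ✓; dept QA ✗ → not eligible.
Charitable Gift Match — status full-time ✗ (requires part-time) → not eligible.
Spot Bonus Program — service 786 days ≥ 1 year (≈365 days) ✓; 40 hrs/wk ≥ 32 ✓; rating 5 ≥ 4 ✓ → eligible.
Relocation Assistance — status full-time ✓; service 786 days < 3 years (≈1095 days) ✗ → not eligible.
Stock Option Plan — status full-time ✓; service 786 days ≥ 30 days ✓; site Cork ✗ (not Denver, Hamburg, or Austin) → not eligible.

Spot Bonus Program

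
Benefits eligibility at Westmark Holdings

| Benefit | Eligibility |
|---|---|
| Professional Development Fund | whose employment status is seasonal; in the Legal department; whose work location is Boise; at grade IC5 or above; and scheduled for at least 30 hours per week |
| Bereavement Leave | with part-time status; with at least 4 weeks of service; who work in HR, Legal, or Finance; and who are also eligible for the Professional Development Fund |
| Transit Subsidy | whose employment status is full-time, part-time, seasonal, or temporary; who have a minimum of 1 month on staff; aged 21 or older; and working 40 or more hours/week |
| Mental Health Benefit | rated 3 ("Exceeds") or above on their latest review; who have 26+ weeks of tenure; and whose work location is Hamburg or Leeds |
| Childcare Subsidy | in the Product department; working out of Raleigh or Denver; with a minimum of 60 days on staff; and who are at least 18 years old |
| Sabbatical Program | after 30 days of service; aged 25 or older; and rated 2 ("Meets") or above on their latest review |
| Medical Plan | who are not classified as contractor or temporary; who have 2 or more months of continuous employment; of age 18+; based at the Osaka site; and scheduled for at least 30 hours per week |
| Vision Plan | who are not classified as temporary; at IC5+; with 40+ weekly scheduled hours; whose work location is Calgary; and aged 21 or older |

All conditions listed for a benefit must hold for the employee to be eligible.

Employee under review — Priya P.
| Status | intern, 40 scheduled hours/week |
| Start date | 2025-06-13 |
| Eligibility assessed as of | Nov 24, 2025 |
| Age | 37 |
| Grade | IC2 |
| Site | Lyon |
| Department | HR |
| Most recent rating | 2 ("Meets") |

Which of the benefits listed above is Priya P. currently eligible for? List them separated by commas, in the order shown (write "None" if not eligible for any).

Sabbatical Program

Service from 2025-06-13 to Nov 24, 2025: 164 days.
Professional Development Fund — status intern ✗ (requires seasonal) → not eligible.
Bereavement Leave — status intern ✗ (requires part-time) → not eligible.
Transit Subsidy — status intern ✗ (requires full-time, part-time, seasonal, or temporary) → not eligible.
Mental Health Benefit — rating 2 < 3 ✗ → not eligible.
Childcare Subsidy — dept HR ✗ → not eligible.
Sabbatical Program — service 164 days ≥ 30 days ✓; age 37 ≥ 25 ✓; rating 2 ≥ 2 ✓ → eligible.
Medical Plan — status intern ✓ (not excluded); service 164 days ≥ 2 months (≈60 days) ✓; age 37 ≥ 18 ✓; site Lyon ✗ (not Osaka) → not eligible.
Vision Plan — status intern ✓ (not excluded); grade IC2 < IC5 ✗ → not eligible.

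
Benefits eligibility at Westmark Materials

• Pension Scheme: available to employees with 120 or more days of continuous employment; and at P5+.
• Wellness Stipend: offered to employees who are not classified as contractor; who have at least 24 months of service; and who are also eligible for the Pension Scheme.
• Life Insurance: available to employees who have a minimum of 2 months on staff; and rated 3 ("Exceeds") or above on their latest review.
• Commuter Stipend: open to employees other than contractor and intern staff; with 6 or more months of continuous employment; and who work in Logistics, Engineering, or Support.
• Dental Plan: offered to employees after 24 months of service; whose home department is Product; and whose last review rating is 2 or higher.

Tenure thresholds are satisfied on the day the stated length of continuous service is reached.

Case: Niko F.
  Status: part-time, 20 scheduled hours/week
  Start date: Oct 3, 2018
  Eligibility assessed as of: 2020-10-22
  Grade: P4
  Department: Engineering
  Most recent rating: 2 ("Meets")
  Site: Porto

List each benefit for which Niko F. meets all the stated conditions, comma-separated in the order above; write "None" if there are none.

Service from Oct 3, 2018 to 2020-10-22: 750 days.
Pension Scheme — service 750 days ≥ 120 days ✓; grade P4 < P5 ✗ → not eligible.
Wellness Stipend — status part-time ✓ (not excluded); service 750 days ≥ 24 months (≈720 days) ✓; not eligible for Pension Scheme ✗ → not eligible.
Life Insurance — service 750 days ≥ 2 months (≈60 days) ✓; rating 2 < 3 ✗ → not eligible.
Commuter Stipend — status part-time ✓ (not excluded); service 750 days ≥ 6 months (≈180 days) ✓; dept Engineering ✓ → eligible.
Dental Plan — service 750 days ≥ 24 months (≈720 days) ✓; dept Engineering ✗ → not eligible.

Commuter Stipend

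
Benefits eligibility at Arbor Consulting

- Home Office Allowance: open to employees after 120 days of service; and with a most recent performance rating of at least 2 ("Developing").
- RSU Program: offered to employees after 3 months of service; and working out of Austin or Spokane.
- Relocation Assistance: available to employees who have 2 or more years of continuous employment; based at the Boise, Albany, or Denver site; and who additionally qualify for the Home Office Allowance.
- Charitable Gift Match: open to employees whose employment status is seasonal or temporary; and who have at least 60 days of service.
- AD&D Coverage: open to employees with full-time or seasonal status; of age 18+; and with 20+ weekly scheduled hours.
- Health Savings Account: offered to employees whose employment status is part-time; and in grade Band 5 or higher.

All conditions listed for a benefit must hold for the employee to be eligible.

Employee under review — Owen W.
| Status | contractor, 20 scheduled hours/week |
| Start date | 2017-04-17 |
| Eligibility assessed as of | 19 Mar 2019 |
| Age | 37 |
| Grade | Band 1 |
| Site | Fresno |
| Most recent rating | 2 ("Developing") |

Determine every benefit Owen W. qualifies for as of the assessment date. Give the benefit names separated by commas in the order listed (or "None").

Home Office Allowance

Service from 2017-04-17 to 19 Mar 2019: 701 days.
Home Office Allowance — service 701 days ≥ 120 days ✓; rating 2 ≥ 2 ✓ → eligible.
RSU Program — service 701 days ≥ 3 months (≈90 days) ✓; site Fresno ✗ (not Austin or Spokane) → not eligible.
Relocation Assistance — service 701 days < 2 years (≈730 days) ✗ → not eligible.
Charitable Gift Match — status contractor ✗ (requires seasonal or temporary) → not eligible.
AD&D Coverage — status contractor ✗ (requires full-time or seasonal) → not eligible.
Health Savings Account — status contractor ✗ (requires part-time) → not eligible.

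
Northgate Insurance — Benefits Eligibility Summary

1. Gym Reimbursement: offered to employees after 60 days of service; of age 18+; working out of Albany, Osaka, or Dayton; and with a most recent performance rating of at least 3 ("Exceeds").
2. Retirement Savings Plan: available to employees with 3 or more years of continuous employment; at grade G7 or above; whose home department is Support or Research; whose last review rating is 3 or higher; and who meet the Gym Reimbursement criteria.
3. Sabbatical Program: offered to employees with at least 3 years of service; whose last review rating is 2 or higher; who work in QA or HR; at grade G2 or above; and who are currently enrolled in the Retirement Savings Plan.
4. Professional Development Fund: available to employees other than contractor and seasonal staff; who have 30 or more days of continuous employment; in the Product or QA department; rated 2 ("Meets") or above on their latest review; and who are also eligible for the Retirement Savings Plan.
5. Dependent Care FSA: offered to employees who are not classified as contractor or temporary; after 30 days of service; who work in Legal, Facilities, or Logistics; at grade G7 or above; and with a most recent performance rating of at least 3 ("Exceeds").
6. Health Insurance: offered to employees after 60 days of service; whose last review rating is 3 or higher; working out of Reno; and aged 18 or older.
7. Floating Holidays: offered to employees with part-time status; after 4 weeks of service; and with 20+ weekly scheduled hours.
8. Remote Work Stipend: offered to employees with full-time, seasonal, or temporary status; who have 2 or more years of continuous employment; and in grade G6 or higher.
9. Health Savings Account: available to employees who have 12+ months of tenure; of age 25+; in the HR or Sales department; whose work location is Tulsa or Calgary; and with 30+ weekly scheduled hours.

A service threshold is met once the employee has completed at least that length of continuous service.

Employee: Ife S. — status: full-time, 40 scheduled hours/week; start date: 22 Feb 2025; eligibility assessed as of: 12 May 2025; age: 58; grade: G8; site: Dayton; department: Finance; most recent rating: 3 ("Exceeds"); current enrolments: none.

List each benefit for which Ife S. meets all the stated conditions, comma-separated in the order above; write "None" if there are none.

Gym Reimbursement

Service from 22 Feb 2025 to 12 May 2025: 79 days.
Gym Reimbursement — service 79 days ≥ 60 days ✓; age 58 ≥ 18 ✓; site Dayton ✓; rating 3 ≥ 3 ✓ → eligible.
Retirement Savings Plan — service 79 days < 3 years (≈1095 days) ✗ → not eligible.
Sabbatical Program — service 79 days < 3 years (≈1095 days) ✗ → not eligible.
Professional Development Fund — status full-time ✓ (not excluded); service 79 days ≥ 30 days ✓; dept Finance ✗ → not eligible.
Dependent Care FSA — status full-time ✓ (not excluded); service 79 days ≥ 30 days ✓; dept Finance ✗ → not eligible.
Health Insurance — service 79 days ≥ 60 days ✓; rating 3 ≥ 3 ✓; site Dayton ✗ (not Reno) → not eligible.
Floating Holidays — status full-time ✗ (requires part-time) → not eligible.
Remote Work Stipend — status full-time ✓; service 79 days < 2 years (≈730 days) ✗ → not eligible.
Health Savings Account — service 79 days < 12 months (≈360 days) ✗ → not eligible.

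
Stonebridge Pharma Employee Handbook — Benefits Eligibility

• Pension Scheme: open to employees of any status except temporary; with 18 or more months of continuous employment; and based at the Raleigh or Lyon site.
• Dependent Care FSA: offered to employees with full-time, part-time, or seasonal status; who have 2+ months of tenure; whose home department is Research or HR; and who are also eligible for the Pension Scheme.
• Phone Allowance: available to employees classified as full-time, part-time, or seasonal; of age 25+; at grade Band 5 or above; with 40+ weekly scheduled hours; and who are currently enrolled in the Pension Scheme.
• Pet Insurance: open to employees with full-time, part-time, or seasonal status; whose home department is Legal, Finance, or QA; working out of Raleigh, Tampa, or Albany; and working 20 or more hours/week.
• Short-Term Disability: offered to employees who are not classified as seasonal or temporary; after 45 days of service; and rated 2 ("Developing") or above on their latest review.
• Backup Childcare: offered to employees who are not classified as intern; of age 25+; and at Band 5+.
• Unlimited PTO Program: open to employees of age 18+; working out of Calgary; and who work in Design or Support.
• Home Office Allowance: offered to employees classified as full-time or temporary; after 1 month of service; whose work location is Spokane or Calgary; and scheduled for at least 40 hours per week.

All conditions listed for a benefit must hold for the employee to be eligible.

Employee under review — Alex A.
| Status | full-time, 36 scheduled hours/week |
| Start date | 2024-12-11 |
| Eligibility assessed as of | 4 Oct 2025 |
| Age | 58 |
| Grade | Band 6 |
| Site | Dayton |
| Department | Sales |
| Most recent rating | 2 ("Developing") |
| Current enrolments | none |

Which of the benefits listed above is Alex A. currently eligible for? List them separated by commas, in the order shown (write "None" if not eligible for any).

Service from 2024-12-11 to 4 Oct 2025: 297 days.
Pension Scheme — status full-time ✓ (not excluded); service 297 days < 18 months (≈540 days) ✗ → not eligible.
Dependent Care FSA — status full-time ✓; service 297 days ≥ 2 months (≈60 days) ✓; dept Sales ✗ → not eligible.
Phone Allowance — status full-time ✓; age 58 ≥ 25 ✓; grade Band 6 ≥ Band 5 ✓; 36 hrs/wk < 40 ✗ → not eligible.
Pet Insurance — status full-time ✓; dept Sales ✗ → not eligible.
Short-Term Disability — status full-time ✓ (not excluded); service 297 days ≥ 45 days ✓; rating 2 ≥ 2 ✓ → eligible.
Backup Childcare — status full-time ✓ (not excluded); age 58 ≥ 25 ✓; grade Band 6 ≥ Band 5 ✓ → eligible.
Unlimited PTO Program — age 58 ≥ 18 ✓; site Dayton ✗ (not Calgary) → not eligible.
Home Office Allowance — status full-time ✓; service 297 days ≥ 1 month (≈30 days) ✓; site Dayton ✗ (not Spokane or Calgary) → not eligible.

Short-Term Disability, Backup Childcare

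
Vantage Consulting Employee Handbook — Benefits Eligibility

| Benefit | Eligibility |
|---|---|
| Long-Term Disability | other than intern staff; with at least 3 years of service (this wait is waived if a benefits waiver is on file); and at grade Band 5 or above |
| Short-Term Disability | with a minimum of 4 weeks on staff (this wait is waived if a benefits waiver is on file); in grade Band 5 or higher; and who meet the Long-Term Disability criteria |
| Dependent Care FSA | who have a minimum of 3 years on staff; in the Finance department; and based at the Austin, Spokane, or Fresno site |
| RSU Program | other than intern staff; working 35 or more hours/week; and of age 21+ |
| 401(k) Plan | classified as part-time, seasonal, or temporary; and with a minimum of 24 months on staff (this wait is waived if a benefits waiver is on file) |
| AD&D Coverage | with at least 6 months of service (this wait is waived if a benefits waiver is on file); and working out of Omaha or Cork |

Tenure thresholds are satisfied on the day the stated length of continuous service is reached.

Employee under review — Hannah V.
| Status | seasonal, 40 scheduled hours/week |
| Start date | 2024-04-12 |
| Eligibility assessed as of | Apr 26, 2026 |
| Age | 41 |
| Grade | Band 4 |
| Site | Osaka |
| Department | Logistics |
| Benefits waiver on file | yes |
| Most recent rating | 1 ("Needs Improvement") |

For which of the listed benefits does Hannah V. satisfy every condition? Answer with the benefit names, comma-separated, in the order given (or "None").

RSU Program, 401(k) Plan

Service from 2024-04-12 to Apr 26, 2026: 744 days.
Long-Term Disability — status seasonal ✓ (not excluded); benefits waiver on file ✓; grade Band 4 < Band 5 ✗ → not eligible.
Short-Term Disability — benefits waiver on file ✓; grade Band 4 < Band 5 ✗ → not eligible.
Dependent Care FSA — service 744 days < 3 years (≈1095 days) ✗ → not eligible.
RSU Program — status seasonal ✓ (not excluded); 40 hrs/wk ≥ 35 ✓; age 41 ≥ 21 ✓ → eligible.
401(k) Plan — status seasonal ✓; benefits waiver on file ✓ → eligible.
AD&D Coverage — benefits waiver on file ✓; site Osaka ✗ (not Omaha or Cork) → not eligible.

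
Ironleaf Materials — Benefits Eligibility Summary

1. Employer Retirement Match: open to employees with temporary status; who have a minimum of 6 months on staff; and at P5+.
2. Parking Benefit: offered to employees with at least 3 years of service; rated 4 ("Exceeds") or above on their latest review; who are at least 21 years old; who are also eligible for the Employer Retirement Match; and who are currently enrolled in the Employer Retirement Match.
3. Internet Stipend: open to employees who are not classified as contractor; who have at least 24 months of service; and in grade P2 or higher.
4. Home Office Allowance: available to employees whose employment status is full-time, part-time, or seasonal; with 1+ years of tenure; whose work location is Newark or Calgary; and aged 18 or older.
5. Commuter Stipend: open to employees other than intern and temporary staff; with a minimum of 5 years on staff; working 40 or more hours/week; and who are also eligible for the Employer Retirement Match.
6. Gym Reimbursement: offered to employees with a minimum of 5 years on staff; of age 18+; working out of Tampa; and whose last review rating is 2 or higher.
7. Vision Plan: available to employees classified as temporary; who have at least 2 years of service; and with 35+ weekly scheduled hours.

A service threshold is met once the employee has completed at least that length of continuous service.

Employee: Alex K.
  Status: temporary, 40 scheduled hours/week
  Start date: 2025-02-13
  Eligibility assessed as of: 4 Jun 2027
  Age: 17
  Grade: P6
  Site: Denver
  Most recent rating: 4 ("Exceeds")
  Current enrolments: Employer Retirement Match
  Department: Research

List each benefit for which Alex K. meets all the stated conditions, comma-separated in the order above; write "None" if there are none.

Service from 2025-02-13 to 4 Jun 2027: 841 days.
Employer Retirement Match — status temporary ✓; service 841 days ≥ 6 months (≈180 days) ✓; grade P6 ≥ P5 ✓ → eligible.
Parking Benefit — service 841 days < 3 years (≈1095 days) ✗ → not eligible.
Internet Stipend — status temporary ✓ (not excluded); service 841 days ≥ 24 months (≈720 days) ✓; grade P6 ≥ P2 ✓ → eligible.
Home Office Allowance — status temporary ✗ (requires full-time, part-time, or seasonal) → not eligible.
Commuter Stipend — status temporary ✗ (excluded) → not eligible.
Gym Reimbursement — service 841 days < 5 years (≈1825 days) ✗ → not eligible.
Vision Plan — status temporary ✓; service 841 days ≥ 2 years (≈730 days) ✓; 40 hrs/wk ≥ 35 ✓ → eligible.

Employer Retirement Match, Internet Stipend, Vision Plan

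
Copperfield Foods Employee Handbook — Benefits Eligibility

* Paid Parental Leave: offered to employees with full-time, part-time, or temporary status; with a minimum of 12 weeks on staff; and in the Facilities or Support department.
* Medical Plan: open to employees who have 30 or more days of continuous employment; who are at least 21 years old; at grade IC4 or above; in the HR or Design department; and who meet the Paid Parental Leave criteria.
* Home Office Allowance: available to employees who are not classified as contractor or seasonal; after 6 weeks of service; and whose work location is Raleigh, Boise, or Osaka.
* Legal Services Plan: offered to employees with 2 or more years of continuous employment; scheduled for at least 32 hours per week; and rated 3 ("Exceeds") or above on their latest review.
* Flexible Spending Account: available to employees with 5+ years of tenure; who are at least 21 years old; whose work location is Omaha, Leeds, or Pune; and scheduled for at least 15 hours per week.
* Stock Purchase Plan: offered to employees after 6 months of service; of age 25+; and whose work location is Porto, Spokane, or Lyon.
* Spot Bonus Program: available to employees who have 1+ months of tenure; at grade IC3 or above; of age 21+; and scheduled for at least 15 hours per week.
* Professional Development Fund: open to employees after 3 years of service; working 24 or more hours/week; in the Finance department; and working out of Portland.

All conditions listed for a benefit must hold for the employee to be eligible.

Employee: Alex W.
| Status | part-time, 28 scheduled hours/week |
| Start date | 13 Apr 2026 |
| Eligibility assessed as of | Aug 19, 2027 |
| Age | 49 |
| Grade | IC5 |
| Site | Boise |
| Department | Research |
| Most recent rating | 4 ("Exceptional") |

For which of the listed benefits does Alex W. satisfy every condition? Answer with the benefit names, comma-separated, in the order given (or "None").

Service from 13 Apr 2026 to Aug 19, 2027: 493 days.
Paid Parental Leave — status part-time ✓; service 493 days ≥ 12 weeks (≈84 days) ✓; dept Research ✗ → not eligible.
Medical Plan — service 493 days ≥ 30 days ✓; age 49 ≥ 21 ✓; grade IC5 ≥ IC4 ✓; dept Research ✗ → not eligible.
Home Office Allowance — status part-time ✓ (not excluded); service 493 days ≥ 6 weeks (≈42 days) ✓; site Boise ✓ → eligible.
Legal Services Plan — service 493 days < 2 years (≈730 days) ✗ → not eligible.
Flexible Spending Account — service 493 days < 5 years (≈1825 days) ✗ → not eligible.
Stock Purchase Plan — service 493 days ≥ 6 months (≈180 days) ✓; age 49 ≥ 25 ✓; site Boise ✗ (not Porto, Spokane, or Lyon) → not eligible.
Spot Bonus Program — service 493 days ≥ 1 month (≈30 days) ✓; grade IC5 ≥ IC3 ✓; age 49 ≥ 21 ✓; 28 hrs/wk ≥ 15 ✓ → eligible.
Professional Development Fund — service 493 days < 3 years (≈1095 days) ✗ → not eligible.

Home Office Allowance, Spot Bonus Program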